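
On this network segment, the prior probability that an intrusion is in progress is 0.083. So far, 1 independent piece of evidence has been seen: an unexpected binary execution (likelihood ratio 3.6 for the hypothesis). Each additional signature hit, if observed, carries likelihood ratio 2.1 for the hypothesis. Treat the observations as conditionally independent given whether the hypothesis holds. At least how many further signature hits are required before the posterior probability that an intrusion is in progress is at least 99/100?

8

Prior odds = 0.083/0.917 = 83/917.
Bayes factor of the evidence already in hand = 3.6.
Odds after that evidence = (83/917) × 3.6 = 1494/4585.
Target odds = 0.99/0.01 = 99.
Need 2.1ⁿ ≥ 99 ÷ (1494/4585) = 50435/166.
2.1⁷ ≈180.109 falls short of 50435/166 but 2.1⁸ ≈378.229 reaches it, so n = 8.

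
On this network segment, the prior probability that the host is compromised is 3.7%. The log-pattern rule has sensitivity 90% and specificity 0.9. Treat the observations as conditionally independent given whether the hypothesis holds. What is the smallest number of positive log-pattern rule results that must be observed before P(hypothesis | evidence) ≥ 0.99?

Prior odds: 0.037 ÷ 0.963 = 37/963.
False-positive rate = 1 − 0.9 = 0.1; likelihood ratio of a positive = 0.9/0.1 = 9.
Target posterior odds = 0.99/0.01 = 99.
Need (37/963) × 9ⁿ ≥ 99, i.e. 9ⁿ ≥ 95337/37.
9³ = 729 falls short of 95337/37 but 9⁴ = 6561 reaches it, so n = 4.

4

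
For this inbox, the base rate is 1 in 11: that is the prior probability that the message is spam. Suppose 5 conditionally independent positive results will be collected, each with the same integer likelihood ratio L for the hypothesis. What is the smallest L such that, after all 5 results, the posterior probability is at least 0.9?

3

Prior odds = (1/11)/(10/11) = 0.1.
Target odds = 0.9/0.1 = 9.
Need L⁵ ≥ 9 ÷ 0.1 = 90.
2⁵ = 32 < 90 ≤ 243 = 3⁵, so L = 3.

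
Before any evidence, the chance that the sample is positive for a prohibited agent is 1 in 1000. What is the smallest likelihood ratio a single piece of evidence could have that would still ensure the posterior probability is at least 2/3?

1998

Prior odds = 0.001/0.999 = 1/999.
Target odds = (2/3)/(1/3) = 2.
Required Bayes factor = 2 ÷ (1/999) = 1998.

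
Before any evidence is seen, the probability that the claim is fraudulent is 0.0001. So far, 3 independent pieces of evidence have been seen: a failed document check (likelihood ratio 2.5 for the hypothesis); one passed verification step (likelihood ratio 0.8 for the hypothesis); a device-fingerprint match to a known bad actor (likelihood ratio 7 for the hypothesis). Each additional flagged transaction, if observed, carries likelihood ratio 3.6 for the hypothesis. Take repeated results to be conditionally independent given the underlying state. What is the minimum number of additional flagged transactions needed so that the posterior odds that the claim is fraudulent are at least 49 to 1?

Prior odds = 0.0001/0.9999 = 1/9999.
Combined Bayes factor of the evidence already in hand = 2.5 × 0.8 × 7 = 14.
Odds after that evidence = (1/9999) × 14 = 14/9999.
Target odds = 49.
Need 3.6ⁿ ≥ 49 ÷ (14/9999) = 34996.5.
3.6⁸ ≈28211.1 falls short of 34996.5 but 3.6⁹ ≈101560 reaches it, so n = 9.

9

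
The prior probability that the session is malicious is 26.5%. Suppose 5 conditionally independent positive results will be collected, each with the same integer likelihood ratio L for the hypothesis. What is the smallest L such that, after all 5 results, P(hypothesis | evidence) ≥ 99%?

Prior odds = 0.265/0.735 = 53/147.
Target odds = 0.99/0.01 = 99.
Need L⁵ ≥ 99 ÷ (53/147) = 14553/53.
3⁵ = 243 < 14553/53 ≤ 1024 = 4⁵, so L = 4.

4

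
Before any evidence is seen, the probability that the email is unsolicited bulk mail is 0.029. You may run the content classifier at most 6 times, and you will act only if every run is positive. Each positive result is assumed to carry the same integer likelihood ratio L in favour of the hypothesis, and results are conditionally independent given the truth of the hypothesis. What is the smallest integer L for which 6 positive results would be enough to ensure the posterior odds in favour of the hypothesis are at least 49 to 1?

4

Prior odds = 0.029/0.971 = 29/971.
Target odds = 49.
Need L⁶ ≥ 49 ÷ (29/971) = 47579/29.
3⁶ = 729 < 47579/29 ≤ 4096 = 4⁶, so L = 4.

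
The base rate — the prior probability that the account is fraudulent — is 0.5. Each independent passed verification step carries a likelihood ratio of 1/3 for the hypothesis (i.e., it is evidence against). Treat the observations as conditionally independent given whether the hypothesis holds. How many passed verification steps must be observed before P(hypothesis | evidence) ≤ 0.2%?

6

Prior odds: 0.5 ÷ 0.5 = 1.
Likelihood ratio per passed verification step = 1/3.
Target odds: 0.002 ÷ 0.998 = 1/499.
Require (1/3)ⁿ ≤ 1/499 ÷ 1 = 1/499.
(1/3)⁵ = 1/243 is still above 1/499 but (1/3)⁶ = 1/729 is at or below it, so n = 6.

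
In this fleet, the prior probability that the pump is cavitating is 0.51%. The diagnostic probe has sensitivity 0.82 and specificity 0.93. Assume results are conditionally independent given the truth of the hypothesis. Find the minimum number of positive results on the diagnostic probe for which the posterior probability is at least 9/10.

Prior odds: 0.0051 ÷ 0.9949 = 51/9949.
False-positive rate = 1 − 0.93 = 0.07; likelihood ratio of a positive = 0.82/0.07 = 82/7.
Target odds: 0.9 ÷ 0.1 = 9.
Need (51/9949) × (82/7)ⁿ ≥ 9, i.e. (82/7)ⁿ ≥ 29847/17.
(82/7)³ = 551368/343 falls short of 29847/17 but (82/7)⁴ = 45212176/2401 reaches it, so n = 4.

4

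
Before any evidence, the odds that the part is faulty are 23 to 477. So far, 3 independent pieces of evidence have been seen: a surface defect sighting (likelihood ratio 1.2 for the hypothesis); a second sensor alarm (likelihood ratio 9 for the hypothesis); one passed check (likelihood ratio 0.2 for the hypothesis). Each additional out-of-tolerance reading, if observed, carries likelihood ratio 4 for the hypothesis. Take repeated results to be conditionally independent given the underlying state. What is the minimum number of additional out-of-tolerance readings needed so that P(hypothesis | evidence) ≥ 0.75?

Prior odds = 23/477.
Combined Bayes factor of the evidence already in hand = 1.2 × 9 × 0.2 = 2.16.
Odds after that evidence = (23/477) × 2.16 = 138/1325.
Target odds = 0.75/0.25 = 3.
Need 4ⁿ ≥ 3 ÷ (138/1325) = 1325/46.
4² = 16 falls short of 1325/46 but 4³ = 64 reaches it, so n = 3.

3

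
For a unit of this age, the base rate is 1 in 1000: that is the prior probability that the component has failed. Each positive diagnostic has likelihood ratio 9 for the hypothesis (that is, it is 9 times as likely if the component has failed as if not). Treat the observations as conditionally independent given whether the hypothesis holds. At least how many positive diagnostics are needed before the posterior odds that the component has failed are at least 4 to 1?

4

Prior odds = 0.001/0.999 = 1/999.
Likelihood ratio per positive diagnostic = 9.
Target odds = 4.
Need (1/999) × 9ⁿ ≥ 4, i.e. 9ⁿ ≥ 3996.
9³ = 729 falls short of 3996 but 9⁴ = 6561 reaches it, so n = 4.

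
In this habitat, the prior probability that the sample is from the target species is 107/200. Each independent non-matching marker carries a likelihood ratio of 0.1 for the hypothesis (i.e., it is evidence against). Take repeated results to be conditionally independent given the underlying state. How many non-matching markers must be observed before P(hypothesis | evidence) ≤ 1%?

3

Prior odds: 0.535 ÷ 0.465 = 107/93.
Likelihood ratio per non-matching marker = 0.1.
Target odds: 0.01 ÷ 0.99 = 1/99.
Require 0.1ⁿ ≤ 1/99 ÷ (107/93) = 31/3531.
0.1² = 0.01 is still above 31/3531 but 0.1³ = 0.001 is at or below it, so n = 3.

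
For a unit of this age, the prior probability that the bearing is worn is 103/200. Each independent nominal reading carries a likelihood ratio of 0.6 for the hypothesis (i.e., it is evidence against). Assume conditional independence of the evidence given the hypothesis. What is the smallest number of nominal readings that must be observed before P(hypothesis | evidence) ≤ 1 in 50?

8

Prior odds = 0.515/0.485 = 103/97.
Likelihood ratio per nominal reading = 0.6.
Target odds: 0.02 ÷ 0.98 = 1/49.
Need (103/97) × 0.6ⁿ ≤ 1/49, i.e. 0.6ⁿ ≤ 97/5047.
0.6⁷ = 2187/78125 is still above 97/5047 but 0.6⁸ = 6561/390625 is at or below it, so n = 8.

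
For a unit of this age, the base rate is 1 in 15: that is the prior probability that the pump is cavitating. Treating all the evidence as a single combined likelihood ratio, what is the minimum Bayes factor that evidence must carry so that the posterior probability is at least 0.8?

Prior odds = (1/15)/(14/15) = 1/14.
Target odds = 0.8/0.2 = 4.
Required Bayes factor = 4 ÷ (1/14) = 56.

56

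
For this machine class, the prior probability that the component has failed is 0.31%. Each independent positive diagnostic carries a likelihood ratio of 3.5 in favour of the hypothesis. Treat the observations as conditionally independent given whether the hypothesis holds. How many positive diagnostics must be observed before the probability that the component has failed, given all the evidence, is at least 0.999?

Prior odds = 0.0031/0.9969 = 31/9969.
Likelihood ratio per positive diagnostic = 3.5.
Target posterior odds = 0.999/0.001 = 999.
Require 3.5ⁿ ≥ 999 ÷ (31/9969) = 9959031/31.
3.5¹⁰ = 282475249/1024 falls short of 9959031/31 but 3.5¹¹ ≈965492 reaches it, so n = 11.

11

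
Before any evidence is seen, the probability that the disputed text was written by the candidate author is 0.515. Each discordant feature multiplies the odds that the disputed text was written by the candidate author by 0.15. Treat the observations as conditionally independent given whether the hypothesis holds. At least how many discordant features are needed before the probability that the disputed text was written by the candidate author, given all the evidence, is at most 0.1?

Prior odds: 0.515 ÷ 0.485 = 103/97.
Likelihood ratio per discordant feature = 0.15.
Target posterior odds = 0.1/0.9 = 1/9.
Require 0.15ⁿ ≤ 1/9 ÷ (103/97) = 97/927.
0.15¹ = 0.15 is still above 97/927 but 0.15² = 0.0225 is at or below it, so n = 2.

2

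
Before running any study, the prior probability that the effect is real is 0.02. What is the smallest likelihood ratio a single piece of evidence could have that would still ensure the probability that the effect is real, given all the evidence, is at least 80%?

196

Prior odds = 0.02/0.98 = 1/49.
Target odds = 0.8/0.2 = 4.
Required Bayes factor = 4 ÷ (1/49) = 196.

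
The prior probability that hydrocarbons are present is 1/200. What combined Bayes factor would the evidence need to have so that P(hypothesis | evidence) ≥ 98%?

9751

Prior odds = 0.005/0.995 = 1/199.
Target odds = 0.98/0.02 = 49.
Required Bayes factor = 49 ÷ (1/199) = 9751.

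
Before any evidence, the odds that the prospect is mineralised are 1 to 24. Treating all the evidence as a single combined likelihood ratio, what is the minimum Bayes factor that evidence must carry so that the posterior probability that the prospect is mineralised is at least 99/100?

Prior odds = 1/24.
Target odds = 0.99/0.01 = 99.
Required Bayes factor = 99 ÷ (1/24) = 2376.

2376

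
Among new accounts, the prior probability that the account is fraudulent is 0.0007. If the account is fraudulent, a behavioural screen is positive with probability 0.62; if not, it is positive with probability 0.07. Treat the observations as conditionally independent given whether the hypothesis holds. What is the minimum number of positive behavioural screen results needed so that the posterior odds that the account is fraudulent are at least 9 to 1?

Prior odds: 0.0007 ÷ 0.9993 = 7/9993.
Likelihood ratio of a positive = 0.62/0.07 = 62/7.
Target odds = 9.
Need (7/9993) × (62/7)ⁿ ≥ 9, i.e. (62/7)ⁿ ≥ 89937/7.
(62/7)⁴ = 14776336/2401 falls short of 89937/7 but (62/7)⁵ = 916132832/16807 reaches it, so n = 5.

5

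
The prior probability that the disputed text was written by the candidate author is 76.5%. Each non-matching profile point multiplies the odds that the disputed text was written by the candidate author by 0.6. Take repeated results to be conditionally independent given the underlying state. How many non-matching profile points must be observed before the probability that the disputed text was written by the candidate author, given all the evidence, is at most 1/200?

13

Prior odds = 0.765/0.235 = 153/47.
Likelihood ratio per non-matching profile point = 0.6.
Target posterior odds = 0.005/0.995 = 1/199.
Require 0.6ⁿ ≤ 1/199 ÷ (153/47) = 47/30447.
0.6¹² = 531441/244140625 is still above 47/30447 but 0.6¹³ ≈0.00130607 is at or below it, so n = 13.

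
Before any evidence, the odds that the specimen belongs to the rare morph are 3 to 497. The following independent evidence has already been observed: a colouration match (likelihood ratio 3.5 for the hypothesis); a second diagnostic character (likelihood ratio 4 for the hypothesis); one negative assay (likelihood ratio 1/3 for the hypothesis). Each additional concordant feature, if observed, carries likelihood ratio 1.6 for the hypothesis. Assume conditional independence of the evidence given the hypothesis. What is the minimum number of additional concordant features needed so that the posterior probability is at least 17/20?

12

Prior odds = 3/497.
Combined Bayes factor of the evidence already in hand = 3.5 × 4 × (1/3) = 14/3.
Odds after that evidence = (3/497) × 14/3 = 2/71.
Target odds = 0.85/0.15 = 17/3.
Need 1.6ⁿ ≥ 17/3 ÷ (2/71) = 1207/6.
1.6¹¹ ≈175.922 falls short of 1207/6 but 1.6¹² ≈281.475 reaches it, so n = 12.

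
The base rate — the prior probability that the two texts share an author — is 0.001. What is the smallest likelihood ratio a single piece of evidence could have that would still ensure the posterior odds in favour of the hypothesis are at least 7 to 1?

6993

Prior odds = 0.001/0.999 = 1/999.
Target odds = 7.
Required Bayes factor = 7 ÷ (1/999) = 6993.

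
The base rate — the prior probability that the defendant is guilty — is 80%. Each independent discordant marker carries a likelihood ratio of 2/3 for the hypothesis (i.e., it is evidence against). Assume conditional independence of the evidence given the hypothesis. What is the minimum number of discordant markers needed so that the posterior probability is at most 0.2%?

19

Prior odds = 0.8/0.2 = 4.
Likelihood ratio per discordant marker = 2/3.
Target odds: 0.002 ÷ 0.998 = 1/499.
Need 4 × (2/3)ⁿ ≤ 1/499, i.e. (2/3)ⁿ ≤ 1/1996.
(2/3)¹⁸ = 262144/387420489 is still above 1/1996 but (2/3)¹⁹ ≈0.000451093 is at or below it, so n = 19.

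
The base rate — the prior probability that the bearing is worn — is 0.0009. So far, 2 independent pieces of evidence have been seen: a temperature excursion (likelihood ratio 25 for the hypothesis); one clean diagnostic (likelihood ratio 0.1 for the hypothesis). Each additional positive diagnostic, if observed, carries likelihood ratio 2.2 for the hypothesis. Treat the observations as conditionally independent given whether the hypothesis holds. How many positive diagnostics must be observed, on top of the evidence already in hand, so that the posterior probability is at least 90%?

11

Prior odds = 0.0009/0.9991 = 9/9991.
Combined Bayes factor of the evidence already in hand = 25 × 0.1 = 2.5.
Odds after that evidence = (9/9991) × 2.5 = 45/19982.
Target odds = 0.9/0.1 = 9.
Need 2.2ⁿ ≥ 9 ÷ (45/19982) = 3996.4.
2.2¹⁰ ≈2655.99 falls short of 3996.4 but 2.2¹¹ ≈5843.18 reaches it, so n = 11.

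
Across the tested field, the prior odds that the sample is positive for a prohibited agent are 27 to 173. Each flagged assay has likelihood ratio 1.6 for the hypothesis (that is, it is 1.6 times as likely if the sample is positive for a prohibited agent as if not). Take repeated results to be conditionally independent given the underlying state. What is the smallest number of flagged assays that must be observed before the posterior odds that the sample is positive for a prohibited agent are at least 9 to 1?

9

Prior odds = 27/173.
Likelihood ratio per flagged assay = 1.6.
Target odds = 9.
Need (27/173) × 1.6ⁿ ≥ 9, i.e. 1.6ⁿ ≥ 173/3.
1.6⁸ = 16777216/390625 falls short of 173/3 but 1.6⁹ = 134217728/1953125 reaches it, so n = 9.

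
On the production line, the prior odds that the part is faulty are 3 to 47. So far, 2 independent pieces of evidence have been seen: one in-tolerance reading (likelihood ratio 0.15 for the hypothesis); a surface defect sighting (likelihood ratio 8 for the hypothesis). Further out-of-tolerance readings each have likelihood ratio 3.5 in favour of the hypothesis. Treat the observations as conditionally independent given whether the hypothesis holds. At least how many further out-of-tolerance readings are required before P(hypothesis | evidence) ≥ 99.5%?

Prior odds = 3/47.
Combined Bayes factor of the evidence already in hand = 0.15 × 8 = 1.2.
Odds after that evidence = (3/47) × 1.2 = 18/235.
Target odds = 0.995/0.005 = 199.
Need 3.5ⁿ ≥ 199 ÷ (18/235) = 46765/18.
3.5⁶ = 1838.265625 falls short of 46765/18 but 3.5⁷ = 823543/128 reaches it, so n = 7.

7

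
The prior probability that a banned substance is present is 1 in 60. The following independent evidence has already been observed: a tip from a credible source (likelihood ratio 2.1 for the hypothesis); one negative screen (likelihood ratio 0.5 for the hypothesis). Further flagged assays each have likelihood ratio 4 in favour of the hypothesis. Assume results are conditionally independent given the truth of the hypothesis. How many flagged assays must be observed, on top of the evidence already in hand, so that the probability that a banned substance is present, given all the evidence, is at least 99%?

7

Prior odds = (1/60)/(59/60) = 1/59.
Combined Bayes factor of the evidence already in hand = 2.1 × 0.5 = 1.05.
Odds after that evidence = (1/59) × 1.05 = 21/1180.
Target odds = 0.99/0.01 = 99.
Need 4ⁿ ≥ 99 ÷ (21/1180) = 38940/7.
4⁶ = 4096 falls short of 38940/7 but 4⁷ = 16384 reaches it, so n = 7.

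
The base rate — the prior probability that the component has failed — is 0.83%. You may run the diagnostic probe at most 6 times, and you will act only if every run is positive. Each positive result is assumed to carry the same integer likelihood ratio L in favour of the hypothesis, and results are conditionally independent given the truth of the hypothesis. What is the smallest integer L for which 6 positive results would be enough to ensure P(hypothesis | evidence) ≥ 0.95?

Prior odds = 0.0083/0.9917 = 83/9917.
Target odds = 0.95/0.05 = 19.
Need L⁶ ≥ 19 ÷ (83/9917) = 188423/83.
3⁶ = 729 < 188423/83 ≤ 4096 = 4⁶, so L = 4.

4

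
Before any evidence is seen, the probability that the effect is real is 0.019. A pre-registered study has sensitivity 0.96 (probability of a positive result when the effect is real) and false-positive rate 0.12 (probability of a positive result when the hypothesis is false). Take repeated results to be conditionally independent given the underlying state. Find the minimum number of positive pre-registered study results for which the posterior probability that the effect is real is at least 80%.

Prior odds = 0.019/0.981 = 19/981.
Likelihood ratio of a positive result = 0.96/0.12 = 8.
Target odds: 0.8 ÷ 0.2 = 4.
Need (19/981) × 8ⁿ ≥ 4, i.e. 8ⁿ ≥ 3924/19.
8² = 64 falls short of 3924/19 but 8³ = 512 reaches it, so n = 3.

3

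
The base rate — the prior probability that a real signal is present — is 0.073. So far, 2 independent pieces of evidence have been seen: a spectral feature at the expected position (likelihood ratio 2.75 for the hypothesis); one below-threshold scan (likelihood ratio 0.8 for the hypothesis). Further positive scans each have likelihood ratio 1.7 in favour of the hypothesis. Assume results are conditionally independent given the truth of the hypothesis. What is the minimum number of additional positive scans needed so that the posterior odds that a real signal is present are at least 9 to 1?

Prior odds = 0.073/0.927 = 73/927.
Combined Bayes factor of the evidence already in hand = 2.75 × 0.8 = 2.2.
Odds after that evidence = (73/927) × 2.2 = 803/4635.
Target odds = 9.
Need 1.7ⁿ ≥ 9 ÷ (803/4635) = 41715/803.
1.7⁷ = 410338673/10000000 falls short of 41715/803 but 1.7⁸ ≈69.7576 reaches it, so n = 8.

8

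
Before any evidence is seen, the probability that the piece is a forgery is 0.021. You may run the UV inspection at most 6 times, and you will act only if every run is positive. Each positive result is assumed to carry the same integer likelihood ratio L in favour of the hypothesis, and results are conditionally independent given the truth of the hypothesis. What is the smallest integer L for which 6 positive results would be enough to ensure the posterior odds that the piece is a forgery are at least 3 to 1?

Prior odds = 0.021/0.979 = 21/979.
Target odds = 3.
Need L⁶ ≥ 3 ÷ (21/979) = 979/7.
2⁶ = 64 < 979/7 ≤ 729 = 3⁶, so L = 3.

3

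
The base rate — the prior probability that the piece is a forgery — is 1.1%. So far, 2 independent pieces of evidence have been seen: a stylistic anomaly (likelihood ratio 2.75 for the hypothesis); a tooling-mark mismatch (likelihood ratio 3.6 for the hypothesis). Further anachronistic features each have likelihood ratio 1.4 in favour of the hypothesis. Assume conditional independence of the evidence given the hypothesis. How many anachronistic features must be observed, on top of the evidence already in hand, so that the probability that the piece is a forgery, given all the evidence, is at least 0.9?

14

Prior odds = 0.011/0.989 = 11/989.
Combined Bayes factor of the evidence already in hand = 2.75 × 3.6 = 9.9.
Odds after that evidence = (11/989) × 9.9 = 1089/9890.
Target odds = 0.9/0.1 = 9.
Need 1.4ⁿ ≥ 9 ÷ (1089/9890) = 9890/121.
1.4¹³ ≈79.3715 falls short of 9890/121 but 1.4¹⁴ ≈111.12 reaches it, so n = 14.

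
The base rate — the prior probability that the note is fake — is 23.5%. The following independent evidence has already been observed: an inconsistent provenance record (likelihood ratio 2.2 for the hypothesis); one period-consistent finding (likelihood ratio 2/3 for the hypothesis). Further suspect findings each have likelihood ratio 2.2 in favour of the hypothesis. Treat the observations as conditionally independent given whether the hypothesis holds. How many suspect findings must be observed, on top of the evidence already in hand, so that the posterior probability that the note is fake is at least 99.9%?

Prior odds = 0.235/0.765 = 47/153.
Combined Bayes factor of the evidence already in hand = 2.2 × (2/3) = 22/15.
Odds after that evidence = (47/153) × 22/15 = 1034/2295.
Target odds = 0.999/0.001 = 999.
Need 2.2ⁿ ≥ 999 ÷ (1034/2295) = 2292705/1034.
2.2⁹ ≈1207.27 falls short of 2292705/1034 but 2.2¹⁰ ≈2655.99 reaches it, so n = 10.

10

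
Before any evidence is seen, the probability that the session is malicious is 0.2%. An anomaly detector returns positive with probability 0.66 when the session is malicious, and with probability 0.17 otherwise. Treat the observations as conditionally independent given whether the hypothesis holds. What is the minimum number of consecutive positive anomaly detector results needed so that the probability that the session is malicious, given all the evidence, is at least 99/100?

8

Prior odds = 0.002/0.998 = 1/499.
Likelihood ratio of a positive result = 0.66/0.17 = 66/17.
Target posterior odds = 0.99/0.01 = 99.
Require (66/17)ⁿ ≥ 99 ÷ (1/499) = 49401.
(66/17)⁷ ≈13294.3 falls short of 49401 but (66/17)⁸ ≈51613.1 reaches it, so n = 8.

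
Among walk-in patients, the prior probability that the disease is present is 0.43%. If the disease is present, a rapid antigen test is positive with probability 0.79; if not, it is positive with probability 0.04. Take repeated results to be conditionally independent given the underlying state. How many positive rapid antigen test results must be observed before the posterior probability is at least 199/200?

Prior odds: 0.0043 ÷ 0.9957 = 43/9957.
Likelihood ratio of a positive = 0.79/0.04 = 19.75.
Target odds: 0.995 ÷ 0.005 = 199.
Require 19.75ⁿ ≥ 199 ÷ (43/9957) = 1981443/43.
19.75³ = 7703.734375 falls short of 1981443/43 but 19.75⁴ = 38950081/256 reaches it, so n = 4.

4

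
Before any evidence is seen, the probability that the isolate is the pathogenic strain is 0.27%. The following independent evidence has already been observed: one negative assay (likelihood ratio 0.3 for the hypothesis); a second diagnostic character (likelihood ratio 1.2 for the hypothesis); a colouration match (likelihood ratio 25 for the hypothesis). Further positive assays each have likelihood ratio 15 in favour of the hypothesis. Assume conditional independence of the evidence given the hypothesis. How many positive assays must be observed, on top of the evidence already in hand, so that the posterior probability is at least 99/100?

4

Prior odds = 0.0027/0.9973 = 27/9973.
Combined Bayes factor of the evidence already in hand = 0.3 × 1.2 × 25 = 9.
Odds after that evidence = (27/9973) × 9 = 243/9973.
Target odds = 0.99/0.01 = 99.
Need 15ⁿ ≥ 99 ÷ (243/9973) = 109703/27.
15³ = 3375 falls short of 109703/27 but 15⁴ = 50625 reaches it, so n = 4.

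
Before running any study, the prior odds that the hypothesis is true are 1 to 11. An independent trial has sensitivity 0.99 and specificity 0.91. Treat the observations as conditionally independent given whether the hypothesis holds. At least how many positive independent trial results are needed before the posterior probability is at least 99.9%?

4

Prior odds = 1/11.
False-positive rate = 1 − 0.91 = 0.09; likelihood ratio of a positive = 0.99/0.09 = 11.
Target odds: 0.999 ÷ 0.001 = 999.
Need (1/11) × 11ⁿ ≥ 999, i.e. 11ⁿ ≥ 10989.
11³ = 1331 falls short of 10989 but 11⁴ = 14641 reaches it, so n = 4.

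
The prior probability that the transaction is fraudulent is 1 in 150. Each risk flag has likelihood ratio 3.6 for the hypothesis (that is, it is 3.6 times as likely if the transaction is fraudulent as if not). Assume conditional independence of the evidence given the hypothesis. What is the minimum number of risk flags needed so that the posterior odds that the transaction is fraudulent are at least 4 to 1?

Prior odds = (1/150)/(149/150) = 1/149.
Likelihood ratio per risk flag = 3.6.
Target odds = 4.
Require 3.6ⁿ ≥ 4 ÷ (1/149) = 596.
3.6⁴ = 167.9616 falls short of 596 but 3.6⁵ = 604.66176 reaches it, so n = 5.

5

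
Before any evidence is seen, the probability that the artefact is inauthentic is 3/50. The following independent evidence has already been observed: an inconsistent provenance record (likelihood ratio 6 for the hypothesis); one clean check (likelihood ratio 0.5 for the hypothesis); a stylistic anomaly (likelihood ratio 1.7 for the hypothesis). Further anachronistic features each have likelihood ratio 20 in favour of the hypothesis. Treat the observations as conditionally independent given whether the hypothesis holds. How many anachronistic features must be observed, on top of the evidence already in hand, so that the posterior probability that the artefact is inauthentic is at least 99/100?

2

Prior odds = 0.06/0.94 = 3/47.
Combined Bayes factor of the evidence already in hand = 6 × 0.5 × 1.7 = 5.1.
Odds after that evidence = (3/47) × 5.1 = 153/470.
Target odds = 0.99/0.01 = 99.
Need 20ⁿ ≥ 99 ÷ (153/470) = 5170/17.
20¹ = 20 falls short of 5170/17 but 20² = 400 reaches it, so n = 2.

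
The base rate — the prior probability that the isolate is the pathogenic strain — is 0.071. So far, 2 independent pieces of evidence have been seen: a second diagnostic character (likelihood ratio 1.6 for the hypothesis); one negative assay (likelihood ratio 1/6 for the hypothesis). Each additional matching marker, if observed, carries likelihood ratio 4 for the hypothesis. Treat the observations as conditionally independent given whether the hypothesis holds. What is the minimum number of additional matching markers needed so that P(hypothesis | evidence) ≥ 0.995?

7

Prior odds = 0.071/0.929 = 71/929.
Combined Bayes factor of the evidence already in hand = 1.6 × (1/6) = 4/15.
Odds after that evidence = (71/929) × 4/15 = 284/13935.
Target odds = 0.995/0.005 = 199.
Need 4ⁿ ≥ 199 ÷ (284/13935) = 2773065/284.
4⁶ = 4096 falls short of 2773065/284 but 4⁷ = 16384 reaches it, so n = 7.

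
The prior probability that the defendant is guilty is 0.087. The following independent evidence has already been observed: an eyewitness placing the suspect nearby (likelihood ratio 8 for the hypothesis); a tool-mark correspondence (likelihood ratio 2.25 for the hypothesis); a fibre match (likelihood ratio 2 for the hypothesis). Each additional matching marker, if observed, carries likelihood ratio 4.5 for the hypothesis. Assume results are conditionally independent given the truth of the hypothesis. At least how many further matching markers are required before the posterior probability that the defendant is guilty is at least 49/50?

2

Prior odds = 0.087/0.913 = 87/913.
Combined Bayes factor of the evidence already in hand = 8 × 2.25 × 2 = 36.
Odds after that evidence = (87/913) × 36 = 3132/913.
Target odds = 0.98/0.02 = 49.
Need 4.5ⁿ ≥ 49 ÷ (3132/913) = 44737/3132.
4.5¹ = 4.5 falls short of 44737/3132 but 4.5² = 20.25 reaches it, so n = 2.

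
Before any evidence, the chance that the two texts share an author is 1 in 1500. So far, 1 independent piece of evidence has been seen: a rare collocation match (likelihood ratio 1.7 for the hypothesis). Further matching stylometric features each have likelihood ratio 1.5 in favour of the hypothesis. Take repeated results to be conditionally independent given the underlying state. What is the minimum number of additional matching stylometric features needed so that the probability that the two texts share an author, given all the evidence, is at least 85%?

22

Prior odds = (1/1500)/(1499/1500) = 1/1499.
Bayes factor of the evidence already in hand = 1.7.
Odds after that evidence = (1/1499) × 1.7 = 17/14990.
Target odds = 0.85/0.15 = 17/3.
Need 1.5ⁿ ≥ 17/3 ÷ (17/14990) = 14990/3.
1.5²¹ ≈4987.89 falls short of 14990/3 but 1.5²² ≈7481.83 reaches it, so n = 22.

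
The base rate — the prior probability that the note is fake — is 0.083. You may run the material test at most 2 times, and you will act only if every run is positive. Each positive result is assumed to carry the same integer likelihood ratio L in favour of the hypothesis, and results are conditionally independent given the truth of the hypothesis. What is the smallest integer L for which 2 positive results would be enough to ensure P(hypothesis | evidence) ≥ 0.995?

47

Prior odds = 0.083/0.917 = 83/917.
Target odds = 0.995/0.005 = 199.
Need L² ≥ 199 ÷ (83/917) = 182483/83.
46² = 2116 < 182483/83 ≤ 2209 = 47², so L = 47.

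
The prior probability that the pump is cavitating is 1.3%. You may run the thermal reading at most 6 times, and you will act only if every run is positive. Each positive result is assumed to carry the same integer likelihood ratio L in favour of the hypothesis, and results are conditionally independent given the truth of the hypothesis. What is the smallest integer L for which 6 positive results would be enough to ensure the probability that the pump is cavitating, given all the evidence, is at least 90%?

3

Prior odds = 0.013/0.987 = 13/987.
Target odds = 0.9/0.1 = 9.
Need L⁶ ≥ 9 ÷ (13/987) = 8883/13.
2⁶ = 64 < 8883/13 ≤ 729 = 3⁶, so L = 3.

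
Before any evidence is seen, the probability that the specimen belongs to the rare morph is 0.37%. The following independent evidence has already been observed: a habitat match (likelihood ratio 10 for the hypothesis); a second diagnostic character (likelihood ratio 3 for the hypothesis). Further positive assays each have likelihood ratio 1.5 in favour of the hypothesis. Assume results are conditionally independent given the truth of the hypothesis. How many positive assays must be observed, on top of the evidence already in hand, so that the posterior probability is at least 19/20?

13

Prior odds = 0.0037/0.9963 = 37/9963.
Combined Bayes factor of the evidence already in hand = 10 × 3 = 30.
Odds after that evidence = (37/9963) × 30 = 370/3321.
Target odds = 0.95/0.05 = 19.
Need 1.5ⁿ ≥ 19 ÷ (370/3321) = 63099/370.
1.5¹² = 531441/4096 falls short of 63099/370 but 1.5¹³ = 1594323/8192 reaches it, so n = 13.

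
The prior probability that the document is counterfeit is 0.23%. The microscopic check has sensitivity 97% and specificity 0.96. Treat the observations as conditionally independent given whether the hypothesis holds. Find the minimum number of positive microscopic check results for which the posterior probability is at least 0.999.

5

Prior odds: 0.0023 ÷ 0.9977 = 23/9977.
False-positive rate = 1 − 0.96 = 0.04; likelihood ratio of a positive = 0.97/0.04 = 24.25.
Target odds: 0.999 ÷ 0.001 = 999.
Need (23/9977) × 24.25ⁿ ≥ 999, i.e. 24.25ⁿ ≥ 9967023/23.
24.25⁴ = 88529281/256 falls short of 9967023/23 but 24.25⁵ ≈8.38607e+06 reaches it, so n = 5.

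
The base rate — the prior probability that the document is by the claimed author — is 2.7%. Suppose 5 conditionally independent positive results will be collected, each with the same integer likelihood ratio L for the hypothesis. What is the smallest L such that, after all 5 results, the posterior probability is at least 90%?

4

Prior odds = 0.027/0.973 = 27/973.
Target odds = 0.9/0.1 = 9.
Need L⁵ ≥ 9 ÷ (27/973) = 973/3.
3⁵ = 243 < 973/3 ≤ 1024 = 4⁵, so L = 4.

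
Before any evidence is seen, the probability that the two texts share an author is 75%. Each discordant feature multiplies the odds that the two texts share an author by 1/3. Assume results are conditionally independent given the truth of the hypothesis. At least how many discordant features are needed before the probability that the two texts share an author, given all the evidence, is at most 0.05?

Prior odds: 0.75 ÷ 0.25 = 3.
Likelihood ratio per discordant feature = 1/3.
Target posterior odds = 0.05/0.95 = 1/19.
Need 3 × (1/3)ⁿ ≤ 1/19, i.e. (1/3)ⁿ ≤ 1/57.
(1/3)³ = 1/27 is still above 1/57 but (1/3)⁴ = 1/81 is at or below it, so n = 4.

4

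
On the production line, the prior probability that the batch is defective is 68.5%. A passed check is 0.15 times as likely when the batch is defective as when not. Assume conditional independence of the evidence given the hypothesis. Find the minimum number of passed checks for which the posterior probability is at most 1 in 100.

Prior odds: 0.685 ÷ 0.315 = 137/63.
Likelihood ratio per passed check = 0.15.
Target posterior odds = 0.01/0.99 = 1/99.
Require 0.15ⁿ ≤ 1/99 ÷ (137/63) = 7/1507.
0.15² = 0.0225 is still above 7/1507 but 0.15³ = 0.003375 is at or below it, so n = 3.

3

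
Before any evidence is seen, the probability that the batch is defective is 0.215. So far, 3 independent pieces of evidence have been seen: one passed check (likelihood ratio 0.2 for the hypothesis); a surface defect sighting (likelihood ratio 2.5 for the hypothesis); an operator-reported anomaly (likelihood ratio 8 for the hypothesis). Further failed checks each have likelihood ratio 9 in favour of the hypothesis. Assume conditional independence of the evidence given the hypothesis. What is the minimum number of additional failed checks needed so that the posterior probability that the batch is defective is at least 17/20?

Prior odds = 0.215/0.785 = 43/157.
Combined Bayes factor of the evidence already in hand = 0.2 × 2.5 × 8 = 4.
Odds after that evidence = (43/157) × 4 = 172/157.
Target odds = 0.85/0.15 = 17/3.
Need 9ⁿ ≥ 17/3 ÷ (172/157) = 2669/516.
9¹ = 9, which meets the required 2669/516; so n = 1.

1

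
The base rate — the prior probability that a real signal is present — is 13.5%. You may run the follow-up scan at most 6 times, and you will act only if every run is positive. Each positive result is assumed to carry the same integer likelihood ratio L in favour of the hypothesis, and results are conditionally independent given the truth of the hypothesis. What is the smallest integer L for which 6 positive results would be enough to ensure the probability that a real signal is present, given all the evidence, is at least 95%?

3

Prior odds = 0.135/0.865 = 27/173.
Target odds = 0.95/0.05 = 19.
Need L⁶ ≥ 19 ÷ (27/173) = 3287/27.
2⁶ = 64 < 3287/27 ≤ 729 = 3⁶, so L = 3.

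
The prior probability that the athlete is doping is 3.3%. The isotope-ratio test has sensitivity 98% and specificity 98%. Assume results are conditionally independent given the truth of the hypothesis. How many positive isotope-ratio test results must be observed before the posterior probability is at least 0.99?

3

Prior odds: 0.033 ÷ 0.967 = 33/967.
False-positive rate = 1 − 0.98 = 0.02; likelihood ratio of a positive = 0.98/0.02 = 49.
Target odds: 0.99 ÷ 0.01 = 99.
Require 49ⁿ ≥ 99 ÷ (33/967) = 2901.
49² = 2401 falls short of 2901 but 49³ = 117649 reaches it, so n = 3.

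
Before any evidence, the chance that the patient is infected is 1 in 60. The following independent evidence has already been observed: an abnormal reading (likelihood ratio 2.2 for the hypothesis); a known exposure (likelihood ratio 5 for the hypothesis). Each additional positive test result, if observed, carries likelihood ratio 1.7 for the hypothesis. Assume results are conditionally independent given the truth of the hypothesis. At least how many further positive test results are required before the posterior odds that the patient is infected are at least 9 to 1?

Prior odds = (1/60)/(59/60) = 1/59.
Combined Bayes factor of the evidence already in hand = 2.2 × 5 = 11.
Odds after that evidence = (1/59) × 11 = 11/59.
Target odds = 9.
Need 1.7ⁿ ≥ 9 ÷ (11/59) = 531/11.
1.7⁷ = 410338673/10000000 falls short of 531/11 but 1.7⁸ ≈69.7576 reaches it, so n = 8.

8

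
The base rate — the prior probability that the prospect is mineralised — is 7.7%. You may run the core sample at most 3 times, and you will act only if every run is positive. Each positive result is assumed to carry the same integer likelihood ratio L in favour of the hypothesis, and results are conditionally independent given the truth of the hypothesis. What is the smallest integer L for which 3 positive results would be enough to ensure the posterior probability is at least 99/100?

Prior odds = 0.077/0.923 = 77/923.
Target odds = 0.99/0.01 = 99.
Need L³ ≥ 99 ÷ (77/923) = 8307/7.
10³ = 1000 < 8307/7 ≤ 1331 = 11³, so L = 11.

11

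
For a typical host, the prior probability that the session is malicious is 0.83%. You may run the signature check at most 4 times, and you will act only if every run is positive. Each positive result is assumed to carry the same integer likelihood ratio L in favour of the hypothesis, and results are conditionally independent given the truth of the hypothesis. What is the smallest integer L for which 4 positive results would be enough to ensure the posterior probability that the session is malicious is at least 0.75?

Prior odds = 0.0083/0.9917 = 83/9917.
Target odds = 0.75/0.25 = 3.
Need L⁴ ≥ 3 ÷ (83/9917) = 29751/83.
4⁴ = 256 < 29751/83 ≤ 625 = 5⁴, so L = 5.

5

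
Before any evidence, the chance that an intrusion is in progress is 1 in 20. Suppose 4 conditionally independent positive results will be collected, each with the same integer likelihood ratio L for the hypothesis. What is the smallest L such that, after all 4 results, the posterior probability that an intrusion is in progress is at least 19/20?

5

Prior odds = 0.05/0.95 = 1/19.
Target odds = 0.95/0.05 = 19.
Need L⁴ ≥ 19 ÷ (1/19) = 361.
4⁴ = 256 < 361 ≤ 625 = 5⁴, so L = 5.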